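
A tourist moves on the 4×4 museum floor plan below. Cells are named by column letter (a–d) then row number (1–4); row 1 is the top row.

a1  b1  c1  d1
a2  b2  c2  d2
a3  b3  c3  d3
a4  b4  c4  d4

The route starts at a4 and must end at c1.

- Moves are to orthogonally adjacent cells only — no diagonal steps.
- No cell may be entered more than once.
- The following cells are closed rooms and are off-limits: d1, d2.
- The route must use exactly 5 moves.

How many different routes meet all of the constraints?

Need simple routes of exactly 5 moves from a4 to c1 (Manhattan distance 5, so 0 moves are spent on a detour and 0 undoing it).
Branch systematically from the start, pruning whenever the remaining move budget drops below the Manhattan distance to c1 or differs from it in parity. Grouping the completions by first move — via a3: 6; via b4: 4 — and summing: 6 + 4 = 10.
That gives 10 routes.

10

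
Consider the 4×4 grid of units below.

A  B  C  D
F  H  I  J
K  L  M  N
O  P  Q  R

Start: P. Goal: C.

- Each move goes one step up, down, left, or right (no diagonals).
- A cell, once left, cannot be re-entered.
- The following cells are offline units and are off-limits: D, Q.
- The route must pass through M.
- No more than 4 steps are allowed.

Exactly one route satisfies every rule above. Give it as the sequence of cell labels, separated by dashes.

The budget equals the shortest possible length, so every move has to be on a shortest route through the required cells.
Route from P: up to L, right to M, 2× up (reaching C) — 4 moves in all.
Check: all required cells visited; 4 ≤ 4 moves.

P - L - M - I - C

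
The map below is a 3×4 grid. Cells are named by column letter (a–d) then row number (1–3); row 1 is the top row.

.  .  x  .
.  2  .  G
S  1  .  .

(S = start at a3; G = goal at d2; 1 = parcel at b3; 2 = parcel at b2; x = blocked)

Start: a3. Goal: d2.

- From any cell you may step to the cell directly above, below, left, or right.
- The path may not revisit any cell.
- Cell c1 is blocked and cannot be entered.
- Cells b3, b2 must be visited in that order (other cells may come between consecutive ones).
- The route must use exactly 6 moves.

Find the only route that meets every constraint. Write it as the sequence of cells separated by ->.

The waypoints must appear in the order b3, b2, with no cell reused.
Route from a3: right to b3, up to b2, right to c2, down to c3, right to d3, up to d2 — 6 moves in all.
Check: order respected (1 at step 1, 2 at step 2); 6 moves as required.

a3 -> b3 -> b2 -> c2 -> c3 -> d3 -> d2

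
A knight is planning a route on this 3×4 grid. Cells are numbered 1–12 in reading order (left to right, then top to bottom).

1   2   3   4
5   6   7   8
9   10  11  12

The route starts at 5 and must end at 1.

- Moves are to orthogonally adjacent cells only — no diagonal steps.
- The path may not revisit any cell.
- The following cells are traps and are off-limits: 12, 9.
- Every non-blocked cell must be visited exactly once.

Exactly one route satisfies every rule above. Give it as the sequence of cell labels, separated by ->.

Need to visit all 10 open cells exactly once, starting at 5 and ending at 1.
Cell 8 has only two open neighbours (4 and 7), so the path must pass straight through it: one of those is the cell it's entered from and the other is where it exits.
Route from 5: right 1 to 6, down 1 to 10, right 1 to 11, up 1 to 7, right 1 to 8, up 1 to 4, left 3 to 1 — 9 moves in all.
Check: all 10 open cells covered.

5 -> 6 -> 10 -> 11 -> 7 -> 8 -> 4 -> 3 -> 2 -> 1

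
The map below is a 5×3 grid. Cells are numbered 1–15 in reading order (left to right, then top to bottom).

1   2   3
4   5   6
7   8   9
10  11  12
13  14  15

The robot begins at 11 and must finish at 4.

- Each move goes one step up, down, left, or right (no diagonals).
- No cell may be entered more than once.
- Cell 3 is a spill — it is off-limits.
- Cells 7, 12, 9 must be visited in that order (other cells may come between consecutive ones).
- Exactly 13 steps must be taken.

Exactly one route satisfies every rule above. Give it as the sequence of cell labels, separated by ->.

The waypoints must appear in the order 7, 12, 9, with no cell reused.
Route from 11: up 1 to 8, left 1 to 7, down 2 to 13, right 2 to 15, up 3 to 6, left 1 to 5, up 1 to 2, left 1 to 1, down 1 to 4 — 13 moves in all.
Check: order respected (7 at step 2, 12 at step 7, 9 at step 8); 13 moves as required.

11 -> 8 -> 7 -> 10 -> 13 -> 14 -> 15 -> 12 -> 9 -> 6 -> 5 -> 2 -> 1 -> 4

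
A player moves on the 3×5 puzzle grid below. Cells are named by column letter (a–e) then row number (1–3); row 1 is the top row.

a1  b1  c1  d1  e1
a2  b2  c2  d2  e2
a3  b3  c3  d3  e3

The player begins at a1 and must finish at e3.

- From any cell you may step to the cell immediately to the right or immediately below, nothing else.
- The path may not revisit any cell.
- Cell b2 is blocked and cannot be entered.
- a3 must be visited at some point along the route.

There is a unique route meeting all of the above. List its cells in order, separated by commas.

Moves only go right or down, so the column and row indices never decrease.
Route from a1: down 2 to a3, right 4 to e3 — 6 moves in all.
Check: all required cells visited.

a1, a2, a3, b3, c3, d3, e3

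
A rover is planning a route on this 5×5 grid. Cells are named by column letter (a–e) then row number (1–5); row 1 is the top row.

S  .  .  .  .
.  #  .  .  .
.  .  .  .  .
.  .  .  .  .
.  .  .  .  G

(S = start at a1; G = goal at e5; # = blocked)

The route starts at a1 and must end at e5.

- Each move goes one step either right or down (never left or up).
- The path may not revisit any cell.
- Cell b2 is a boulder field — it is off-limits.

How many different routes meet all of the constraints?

30

A right/down-only route from a1 to e5 makes exactly 4 down-moves and 4 right-moves in some order.
With no other constraints that would be C(8,4) = 70 routes.
Subtract routes through each blocked cell (inclusion–exclusion for overlaps): − through b2: 40 → 30.
That gives 30 routes.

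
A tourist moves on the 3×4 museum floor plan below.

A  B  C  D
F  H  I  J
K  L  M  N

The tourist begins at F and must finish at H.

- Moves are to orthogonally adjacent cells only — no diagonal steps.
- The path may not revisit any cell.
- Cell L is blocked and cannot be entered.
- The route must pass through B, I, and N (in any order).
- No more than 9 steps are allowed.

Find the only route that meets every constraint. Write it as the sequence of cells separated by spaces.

Any route must reach B, I, and N and still end at H within 9 moves, so the order of the required stops is forced.
Route from F: up to A, 3× right (reaching D), 2× down (reaching N), left to M, up to I, left to H — 9 moves in all.
Check: all required cells visited; 9 ≤ 9 moves.

F A B C D J N M I H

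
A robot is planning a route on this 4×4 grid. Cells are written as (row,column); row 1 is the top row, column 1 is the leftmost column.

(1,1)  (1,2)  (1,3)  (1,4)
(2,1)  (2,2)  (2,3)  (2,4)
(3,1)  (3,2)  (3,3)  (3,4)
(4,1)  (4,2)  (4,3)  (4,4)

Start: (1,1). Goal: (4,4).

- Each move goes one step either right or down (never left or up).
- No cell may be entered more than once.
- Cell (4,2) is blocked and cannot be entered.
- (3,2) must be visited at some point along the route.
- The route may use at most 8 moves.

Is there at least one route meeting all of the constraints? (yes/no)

yes

One route that works: (1,1) → (2,1) → (3,1) → (3,2) → (3,3) → (4,3) → (4,4).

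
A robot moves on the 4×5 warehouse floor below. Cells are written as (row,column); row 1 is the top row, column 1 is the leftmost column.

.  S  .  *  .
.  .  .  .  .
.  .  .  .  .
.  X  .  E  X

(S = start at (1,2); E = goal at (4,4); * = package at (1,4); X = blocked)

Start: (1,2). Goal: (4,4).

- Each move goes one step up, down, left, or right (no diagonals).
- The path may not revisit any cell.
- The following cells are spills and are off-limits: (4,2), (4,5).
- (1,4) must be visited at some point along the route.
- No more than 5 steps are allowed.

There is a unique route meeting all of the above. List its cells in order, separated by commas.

(1,2), (1,3), (1,4), (2,4), (3,4), (4,4)

The budget equals the shortest possible length, so every move has to be on a shortest route through the required cells.
Route from (1,2): 2× right (reaching (1,4)), 3× down (reaching (4,4)) — 5 moves in all.
Check: all required cells visited; 5 ≤ 5 moves.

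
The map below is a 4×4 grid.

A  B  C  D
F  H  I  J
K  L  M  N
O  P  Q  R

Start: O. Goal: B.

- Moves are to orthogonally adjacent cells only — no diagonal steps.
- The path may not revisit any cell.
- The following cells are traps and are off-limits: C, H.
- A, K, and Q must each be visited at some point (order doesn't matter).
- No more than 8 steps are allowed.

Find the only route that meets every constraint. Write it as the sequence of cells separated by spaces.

O P Q M L K F A B

The 8-move cap with required stops at A, K, Q leaves no slack for detours.
Route from O: right 2 to Q, up 1 to M, left 2 to K, up 2 to A, right 1 to B — 8 moves in all.
Check: all required cells visited; 8 ≤ 8 moves.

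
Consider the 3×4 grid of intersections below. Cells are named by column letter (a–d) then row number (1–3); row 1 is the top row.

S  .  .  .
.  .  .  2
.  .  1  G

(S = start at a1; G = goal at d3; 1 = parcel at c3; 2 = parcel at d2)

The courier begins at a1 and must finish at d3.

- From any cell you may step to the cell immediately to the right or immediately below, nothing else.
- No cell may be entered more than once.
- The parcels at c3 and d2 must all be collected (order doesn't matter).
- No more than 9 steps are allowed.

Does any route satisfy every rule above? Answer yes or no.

no

c3 is below but to the left of d2: going d2 → c3 would need a leftward move and c3 → d2 an upward move, so no right/down-only route can visit both required cells.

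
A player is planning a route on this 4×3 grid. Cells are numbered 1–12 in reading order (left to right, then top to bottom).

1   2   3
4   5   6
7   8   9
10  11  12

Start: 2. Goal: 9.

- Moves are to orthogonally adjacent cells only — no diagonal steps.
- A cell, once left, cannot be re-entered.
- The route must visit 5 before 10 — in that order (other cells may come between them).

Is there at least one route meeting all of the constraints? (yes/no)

yes

One route that works: 2 → 5 → 8 → 7 → 10 → 11 → 12 → 9.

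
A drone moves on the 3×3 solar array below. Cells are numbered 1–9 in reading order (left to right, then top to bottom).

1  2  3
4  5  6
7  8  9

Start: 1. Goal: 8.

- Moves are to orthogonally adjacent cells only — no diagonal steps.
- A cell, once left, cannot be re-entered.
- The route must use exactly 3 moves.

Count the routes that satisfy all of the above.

Need simple routes of exactly 3 moves from 1 to 8 (Manhattan distance 3, so 0 moves are spent on a detour and 0 undoing it).
Enumerating: 1 4 7 8 | 1 4 5 8 | 1 2 5 8.
That gives 3 routes.

3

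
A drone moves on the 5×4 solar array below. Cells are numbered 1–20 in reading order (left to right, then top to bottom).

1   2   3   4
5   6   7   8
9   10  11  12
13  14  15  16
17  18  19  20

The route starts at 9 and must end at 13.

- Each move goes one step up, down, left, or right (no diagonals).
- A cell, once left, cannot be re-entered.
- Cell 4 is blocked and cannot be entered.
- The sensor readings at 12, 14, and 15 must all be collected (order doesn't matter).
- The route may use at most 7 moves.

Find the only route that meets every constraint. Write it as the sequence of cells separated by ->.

The budget equals the shortest possible length, so every move has to be on a shortest route through the required cells.
Route from 9: right 3 to 12, down 1 to 16, left 3 to 13 — 7 moves in all.
Check: all required cells visited; 7 ≤ 7 moves.

9 -> 10 -> 11 -> 12 -> 16 -> 15 -> 14 -> 13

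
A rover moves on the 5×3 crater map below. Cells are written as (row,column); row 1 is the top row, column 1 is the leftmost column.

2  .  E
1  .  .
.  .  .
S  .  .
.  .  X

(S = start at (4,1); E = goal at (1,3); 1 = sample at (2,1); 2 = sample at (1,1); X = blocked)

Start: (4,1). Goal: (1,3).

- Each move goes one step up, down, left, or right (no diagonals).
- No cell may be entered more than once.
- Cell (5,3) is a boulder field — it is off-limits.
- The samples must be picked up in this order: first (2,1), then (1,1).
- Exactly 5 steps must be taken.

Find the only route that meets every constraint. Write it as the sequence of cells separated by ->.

The waypoints must appear in the order (2,1), (1,1), with no cell reused.
Route from (4,1): up 3 to (1,1), right 2 to (1,3) — 5 moves in all.
Check: order respected (1 at step 2, 2 at step 3); 5 moves as required.

(4,1) -> (3,1) -> (2,1) -> (1,1) -> (1,2) -> (1,3)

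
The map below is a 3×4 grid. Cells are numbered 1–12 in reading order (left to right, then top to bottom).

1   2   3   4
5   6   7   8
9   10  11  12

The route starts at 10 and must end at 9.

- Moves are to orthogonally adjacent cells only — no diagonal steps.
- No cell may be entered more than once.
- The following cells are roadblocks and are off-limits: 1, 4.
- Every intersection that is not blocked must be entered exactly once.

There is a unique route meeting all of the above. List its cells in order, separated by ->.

10 -> 11 -> 12 -> 8 -> 7 -> 3 -> 2 -> 6 -> 5 -> 9

Need to visit all 10 open cells exactly once, starting at 10 and ending at 9.
Cell 8 has only two open neighbours (12 and 7), so the path must pass straight through it: one of those is the cell it's entered from and the other is where it exits.
Route from 10: 2× right (reaching 12), up to 8, left to 7, up to 3, left to 2, down to 6, left to 5, down to 9 — 9 moves in all.
Check: all 10 open cells covered.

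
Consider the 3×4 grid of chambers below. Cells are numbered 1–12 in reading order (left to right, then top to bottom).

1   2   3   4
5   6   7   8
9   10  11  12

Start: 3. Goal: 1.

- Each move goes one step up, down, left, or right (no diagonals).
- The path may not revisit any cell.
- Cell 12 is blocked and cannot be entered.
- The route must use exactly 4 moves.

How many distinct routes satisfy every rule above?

Need simple routes of exactly 4 moves from 3 to 1 (Manhattan distance 2, so 1 moves are spent on a detour and 1 undoing it).
Enumerating: 3 7 6 2 1 | 3 7 6 5 1 | 3 2 6 5 1.
That gives 3 routes.

3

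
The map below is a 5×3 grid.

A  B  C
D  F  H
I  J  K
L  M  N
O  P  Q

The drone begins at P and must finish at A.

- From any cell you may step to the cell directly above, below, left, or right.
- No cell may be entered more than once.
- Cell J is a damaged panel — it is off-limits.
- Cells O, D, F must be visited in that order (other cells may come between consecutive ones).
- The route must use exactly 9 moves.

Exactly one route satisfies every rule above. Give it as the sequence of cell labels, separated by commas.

The waypoints must appear in the order O, D, F, with no cell reused.
Route from P: left to O, 3× up (reaching D), 2× right (reaching H), up to C, 2× left (reaching A) — 9 moves in all.
Check: order respected (O at step 1, D at step 4, F at step 5); 9 moves as required.

P, O, L, I, D, F, H, C, B, A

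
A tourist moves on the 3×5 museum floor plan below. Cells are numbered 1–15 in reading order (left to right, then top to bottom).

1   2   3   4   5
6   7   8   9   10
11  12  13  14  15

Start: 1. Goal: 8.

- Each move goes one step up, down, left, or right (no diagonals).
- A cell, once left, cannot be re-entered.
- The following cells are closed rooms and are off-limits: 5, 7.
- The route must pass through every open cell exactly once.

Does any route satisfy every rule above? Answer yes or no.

Colour the cells like a checkerboard: each orthogonal step flips colour, so a Hamiltonian route alternates colours. Here there are 6 cells of one colour and 7 of the other, with start on the opposite colour to the goal — the counts and endpoints can't be arranged into an alternating sequence of length 13, so no Hamiltonian route exists.

no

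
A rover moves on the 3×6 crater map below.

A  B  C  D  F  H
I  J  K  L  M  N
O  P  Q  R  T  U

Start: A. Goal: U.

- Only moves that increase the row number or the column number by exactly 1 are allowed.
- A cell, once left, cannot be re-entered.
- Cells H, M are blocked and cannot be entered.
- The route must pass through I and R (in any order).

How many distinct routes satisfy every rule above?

4

A right/down-only route from A to U makes exactly 2 down-moves and 5 right-moves in some order.
With no other constraints that would be C(7,2) = 21 routes.
A monotone route can only reach the required cells in the order I, R, so split there and multiply the segment counts (each segment already excludes blocked cells): A→I: 1; I→R: 4; R→U: 1; product = 4.
That gives 4 routes.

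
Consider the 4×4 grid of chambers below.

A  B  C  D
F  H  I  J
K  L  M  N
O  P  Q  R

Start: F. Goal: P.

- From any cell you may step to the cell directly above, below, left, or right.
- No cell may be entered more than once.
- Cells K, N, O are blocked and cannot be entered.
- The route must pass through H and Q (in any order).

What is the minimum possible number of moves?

Any route passes through H and Q in some order between F and P. Summing Manhattan distances along each leg and taking the cheapest ordering (F → H → Q → P) gives a lower bound of 1 + 3 + 1 = 5 moves.
A route of 5 moves achieves this: F → H → L → M → Q → P.
Since 5 matches the lower bound, it is optimal.

5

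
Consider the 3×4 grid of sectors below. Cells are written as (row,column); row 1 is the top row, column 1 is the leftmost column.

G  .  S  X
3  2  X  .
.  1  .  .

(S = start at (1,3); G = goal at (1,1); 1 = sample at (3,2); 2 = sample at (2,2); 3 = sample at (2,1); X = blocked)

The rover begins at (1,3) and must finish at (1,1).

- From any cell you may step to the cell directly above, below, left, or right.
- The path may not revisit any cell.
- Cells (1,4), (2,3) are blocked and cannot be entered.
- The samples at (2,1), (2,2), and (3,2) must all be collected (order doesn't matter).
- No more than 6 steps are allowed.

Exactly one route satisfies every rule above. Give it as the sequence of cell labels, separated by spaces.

The 6-move cap with required stops at (2,1), (2,2), (3,2) leaves no slack for detours.
Route from (1,3): left to (1,2), 2× down (reaching (3,2)), left to (3,1), 2× up (reaching (1,1)) — 6 moves in all.
Check: all required cells visited; 6 ≤ 6 moves.

(1,3) (1,2) (2,2) (3,2) (3,1) (2,1) (1,1)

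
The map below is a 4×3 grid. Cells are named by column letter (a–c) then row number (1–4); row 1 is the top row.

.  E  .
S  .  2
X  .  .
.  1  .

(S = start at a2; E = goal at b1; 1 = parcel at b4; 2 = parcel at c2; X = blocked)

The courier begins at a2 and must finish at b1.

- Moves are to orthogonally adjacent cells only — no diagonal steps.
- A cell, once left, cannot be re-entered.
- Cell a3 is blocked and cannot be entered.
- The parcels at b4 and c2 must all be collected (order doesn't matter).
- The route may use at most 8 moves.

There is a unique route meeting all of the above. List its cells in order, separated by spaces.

a2 b2 b3 b4 c4 c3 c2 c1 b1

Any route must reach b4 and c2 and still end at b1 within 8 moves, so the order of the required stops is forced.
Route from a2: right 1 to b2, down 2 to b4, right 1 to c4, up 3 to c1, left 1 to b1 — 8 moves in all.
Check: all required cells visited; 8 ≤ 8 moves.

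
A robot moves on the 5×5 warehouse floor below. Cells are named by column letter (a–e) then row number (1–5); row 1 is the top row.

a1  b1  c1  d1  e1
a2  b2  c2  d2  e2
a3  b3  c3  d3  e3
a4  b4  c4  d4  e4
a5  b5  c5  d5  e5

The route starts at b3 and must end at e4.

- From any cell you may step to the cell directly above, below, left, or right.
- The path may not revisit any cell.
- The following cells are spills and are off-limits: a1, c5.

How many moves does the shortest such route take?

4

The Manhattan distance from b3 to e4 is |3−4| + |2−5| = 4, so at least 4 moves are needed.
A route of 4 moves achieves this: b3 → b4 → c4 → d4 → e4.
Since 4 matches the lower bound, it is optimal.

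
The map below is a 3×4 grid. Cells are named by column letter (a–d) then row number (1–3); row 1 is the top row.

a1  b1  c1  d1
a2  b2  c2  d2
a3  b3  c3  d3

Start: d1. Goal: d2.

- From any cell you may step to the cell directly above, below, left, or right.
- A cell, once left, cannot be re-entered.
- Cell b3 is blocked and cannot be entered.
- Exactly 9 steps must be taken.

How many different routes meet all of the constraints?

1

Need simple routes of exactly 9 moves from d1 to d2 (Manhattan distance 1, so 4 moves are spent on a detour and 4 undoing it).
Enumerating: d1 c1 b1 a1 a2 b2 c2 c3 d3 d2.
That gives 1 route.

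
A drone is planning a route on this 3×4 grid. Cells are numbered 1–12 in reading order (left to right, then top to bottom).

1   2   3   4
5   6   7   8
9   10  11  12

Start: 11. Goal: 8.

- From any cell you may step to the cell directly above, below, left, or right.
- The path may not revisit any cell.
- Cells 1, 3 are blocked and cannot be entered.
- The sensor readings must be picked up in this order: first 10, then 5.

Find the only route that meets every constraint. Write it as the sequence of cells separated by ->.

11 -> 10 -> 9 -> 5 -> 6 -> 7 -> 8

The waypoints must appear in the order 10, 5, with no cell reused.
Route from 11: 2× left (reaching 9), up to 5, 3× right (reaching 8) — 6 moves in all.
Check: order respected (10 at step 1, 5 at step 3).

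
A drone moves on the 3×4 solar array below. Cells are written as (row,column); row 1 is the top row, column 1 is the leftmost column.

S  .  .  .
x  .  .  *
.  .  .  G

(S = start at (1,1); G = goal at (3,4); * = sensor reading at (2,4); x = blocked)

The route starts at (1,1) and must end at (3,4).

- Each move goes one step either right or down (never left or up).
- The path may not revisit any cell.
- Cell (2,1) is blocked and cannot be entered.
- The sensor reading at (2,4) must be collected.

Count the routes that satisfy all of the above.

3

A right/down-only route from (1,1) to (3,4) makes exactly 2 down-moves and 3 right-moves in some order.
With no other constraints that would be C(5,2) = 10 routes.
Split at (2,4) and multiply the segment counts (each segment already excludes blocked cells): (1,1)→(2,4): 3; (2,4)→(3,4): 1; product = 3.
That gives 3 routes.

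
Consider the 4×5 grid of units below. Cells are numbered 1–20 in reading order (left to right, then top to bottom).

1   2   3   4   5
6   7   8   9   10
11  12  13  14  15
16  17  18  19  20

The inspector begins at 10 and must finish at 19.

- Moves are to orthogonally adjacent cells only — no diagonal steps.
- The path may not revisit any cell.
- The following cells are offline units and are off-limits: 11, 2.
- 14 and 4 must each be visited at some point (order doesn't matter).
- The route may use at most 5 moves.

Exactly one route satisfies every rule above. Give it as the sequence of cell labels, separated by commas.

The 5-move cap with required stops at 14, 4 leaves no slack for detours.
Route from 10: up to 5, left to 4, 3× down (reaching 19) — 5 moves in all.
Check: all required cells visited; 5 ≤ 5 moves.

10, 5, 4, 9, 14, 19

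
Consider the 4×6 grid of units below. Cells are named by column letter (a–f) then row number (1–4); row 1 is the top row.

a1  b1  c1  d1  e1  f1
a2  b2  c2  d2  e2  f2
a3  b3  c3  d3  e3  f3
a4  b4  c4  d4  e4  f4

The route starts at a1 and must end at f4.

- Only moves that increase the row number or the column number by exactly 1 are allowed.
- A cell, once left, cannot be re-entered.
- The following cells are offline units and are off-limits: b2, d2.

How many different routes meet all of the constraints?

14

A right/down-only route from a1 to f4 makes exactly 3 down-moves and 5 right-moves in some order.
With no other constraints that would be C(8,3) = 56 routes.
Subtract routes through each blocked cell (inclusion–exclusion for overlaps): − through b2: 30 − through d2: 24 + through b2&d2: 12 → 14.
That gives 14 routes.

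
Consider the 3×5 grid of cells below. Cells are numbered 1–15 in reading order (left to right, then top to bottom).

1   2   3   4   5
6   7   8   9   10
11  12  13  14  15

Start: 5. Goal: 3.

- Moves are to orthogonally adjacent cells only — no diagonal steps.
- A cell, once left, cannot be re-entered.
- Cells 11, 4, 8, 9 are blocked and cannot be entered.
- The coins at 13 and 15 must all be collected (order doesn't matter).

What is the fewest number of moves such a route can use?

8

Any route passes through 13 and 15 in some order between 5 and 3. Summing Manhattan distances along each leg and taking the cheapest ordering (5 → 15 → 13 → 3) gives a lower bound of 2 + 2 + 2 = 6 moves.
That bound ignores the blocked cells. Measuring each leg by the fewest moves that actually steer around them (5→15: 2; 15→13: 2; 13→3: 4) raises the lower bound to 8.
A route of 8 moves exists: 5 → 10 → 15 → 14 → 13 → 12 → 7 → 2 → 3.
Since 8 matches that lower bound, it is optimal.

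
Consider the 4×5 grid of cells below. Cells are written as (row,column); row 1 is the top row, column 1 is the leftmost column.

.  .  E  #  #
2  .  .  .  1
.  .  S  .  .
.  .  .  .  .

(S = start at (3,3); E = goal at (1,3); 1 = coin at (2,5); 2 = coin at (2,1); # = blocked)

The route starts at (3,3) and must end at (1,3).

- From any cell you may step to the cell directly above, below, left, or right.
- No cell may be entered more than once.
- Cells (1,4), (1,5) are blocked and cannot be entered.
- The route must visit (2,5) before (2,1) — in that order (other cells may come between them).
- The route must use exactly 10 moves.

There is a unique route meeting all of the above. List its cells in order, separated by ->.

The waypoints must appear in the order (2,5), (2,1), with no cell reused.
Route from (3,3): 2× right (reaching (3,5)), up to (2,5), 4× left (reaching (2,1)), up to (1,1), 2× right (reaching (1,3)) — 10 moves in all.
Check: order respected (1 at step 3, 2 at step 7); 10 moves as required.

(3,3) -> (3,4) -> (3,5) -> (2,5) -> (2,4) -> (2,3) -> (2,2) -> (2,1) -> (1,1) -> (1,2) -> (1,3)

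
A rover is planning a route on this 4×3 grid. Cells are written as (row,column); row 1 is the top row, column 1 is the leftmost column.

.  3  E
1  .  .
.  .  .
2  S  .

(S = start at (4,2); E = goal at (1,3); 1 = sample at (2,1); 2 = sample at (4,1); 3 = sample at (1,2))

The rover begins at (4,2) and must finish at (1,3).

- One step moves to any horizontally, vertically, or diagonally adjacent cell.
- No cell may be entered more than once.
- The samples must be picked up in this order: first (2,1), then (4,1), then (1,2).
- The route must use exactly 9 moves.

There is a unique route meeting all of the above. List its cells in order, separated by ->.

The waypoints must appear in the order (2,1), (4,1), (1,2), with no cell reused.
Route from (4,2): up-right 1 to (3,3), up-left 1 to (2,2), left 1 to (2,1), down 2 to (4,1), up-right 2 to (2,3), up-left 1 to (1,2), right 1 to (1,3) — 9 moves in all.
Check: order respected (1 at step 3, 2 at step 5, 3 at step 8); 9 moves as required.

(4,2) -> (3,3) -> (2,2) -> (2,1) -> (3,1) -> (4,1) -> (3,2) -> (2,3) -> (1,2) -> (1,3)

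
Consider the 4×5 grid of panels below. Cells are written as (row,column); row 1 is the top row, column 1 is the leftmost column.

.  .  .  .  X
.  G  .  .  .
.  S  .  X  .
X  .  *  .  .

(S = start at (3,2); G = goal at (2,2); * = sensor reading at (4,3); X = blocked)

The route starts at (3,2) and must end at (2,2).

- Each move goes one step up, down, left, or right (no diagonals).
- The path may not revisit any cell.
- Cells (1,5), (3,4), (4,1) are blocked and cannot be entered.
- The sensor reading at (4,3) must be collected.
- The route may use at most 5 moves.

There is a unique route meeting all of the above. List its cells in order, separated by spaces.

(3,2) (4,2) (4,3) (3,3) (2,3) (2,2)

The budget equals the shortest possible length, so every move has to be on a shortest route through the required cells.
Route from (3,2): down 1 to (4,2), right 1 to (4,3), up 2 to (2,3), left 1 to (2,2) — 5 moves in all.
Check: all required cells visited; 5 ≤ 5 moves.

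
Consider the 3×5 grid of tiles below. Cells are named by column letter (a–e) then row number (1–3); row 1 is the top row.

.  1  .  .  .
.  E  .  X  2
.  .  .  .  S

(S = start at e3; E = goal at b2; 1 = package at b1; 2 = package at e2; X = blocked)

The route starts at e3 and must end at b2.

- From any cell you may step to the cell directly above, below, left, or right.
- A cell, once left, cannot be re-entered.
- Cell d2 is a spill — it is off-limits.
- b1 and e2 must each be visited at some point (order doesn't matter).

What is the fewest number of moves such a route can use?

6

Any route passes through b1 and e2 in some order between e3 and b2. Summing Manhattan distances along each leg and taking the cheapest ordering (e3 → e2 → b1 → b2) gives a lower bound of 1 + 4 + 1 = 6 moves.
A route of 6 moves achieves this: e3 → e2 → e1 → d1 → c1 → b1 → b2.
Since 6 matches the lower bound, it is optimal.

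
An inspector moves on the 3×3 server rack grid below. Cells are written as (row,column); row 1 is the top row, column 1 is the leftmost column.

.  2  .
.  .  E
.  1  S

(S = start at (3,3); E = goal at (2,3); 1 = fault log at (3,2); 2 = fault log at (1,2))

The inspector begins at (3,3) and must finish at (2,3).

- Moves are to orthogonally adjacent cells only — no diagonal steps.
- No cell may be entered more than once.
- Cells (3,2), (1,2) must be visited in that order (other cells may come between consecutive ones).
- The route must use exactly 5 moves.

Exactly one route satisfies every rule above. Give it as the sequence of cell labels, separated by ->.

(3,3) -> (3,2) -> (2,2) -> (1,2) -> (1,3) -> (2,3)

The waypoints must appear in the order (3,2), (1,2), with no cell reused.
Route from (3,3): left 1 to (3,2), up 2 to (1,2), right 1 to (1,3), down 1 to (2,3) — 5 moves in all.
Check: order respected (1 at step 1, 2 at step 3); 5 moves as required.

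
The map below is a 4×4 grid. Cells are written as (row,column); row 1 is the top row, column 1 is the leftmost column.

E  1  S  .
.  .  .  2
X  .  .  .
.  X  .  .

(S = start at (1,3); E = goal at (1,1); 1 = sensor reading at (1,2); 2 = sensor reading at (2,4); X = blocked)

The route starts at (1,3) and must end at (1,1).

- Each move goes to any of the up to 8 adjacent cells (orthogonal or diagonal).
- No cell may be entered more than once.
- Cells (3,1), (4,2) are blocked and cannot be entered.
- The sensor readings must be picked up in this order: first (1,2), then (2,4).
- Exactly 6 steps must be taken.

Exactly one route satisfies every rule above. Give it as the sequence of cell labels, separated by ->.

(1,3) -> (1,2) -> (2,3) -> (2,4) -> (3,3) -> (2,2) -> (1,1)

The waypoints must appear in the order (1,2), (2,4), with no cell reused.
Route from (1,3): left 1 to (1,2), down-right 1 to (2,3), right 1 to (2,4), down-left 1 to (3,3), up-left 2 to (1,1) — 6 moves in all.
Check: order respected (1 at step 1, 2 at step 3); 6 moves as required.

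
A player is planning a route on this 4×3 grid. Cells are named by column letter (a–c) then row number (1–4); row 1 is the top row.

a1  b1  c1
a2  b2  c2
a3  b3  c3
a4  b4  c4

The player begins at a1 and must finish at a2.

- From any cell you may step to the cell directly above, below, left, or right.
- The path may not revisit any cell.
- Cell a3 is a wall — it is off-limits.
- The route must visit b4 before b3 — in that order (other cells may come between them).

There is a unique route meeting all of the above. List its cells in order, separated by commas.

a1, b1, c1, c2, c3, c4, b4, b3, b2, a2

The waypoints must appear in the order b4, b3, with no cell reused.
Route from a1: right 2 to c1, down 3 to c4, left 1 to b4, up 2 to b2, left 1 to a2 — 9 moves in all.
Check: order respected (b4 at step 6, b3 at step 7).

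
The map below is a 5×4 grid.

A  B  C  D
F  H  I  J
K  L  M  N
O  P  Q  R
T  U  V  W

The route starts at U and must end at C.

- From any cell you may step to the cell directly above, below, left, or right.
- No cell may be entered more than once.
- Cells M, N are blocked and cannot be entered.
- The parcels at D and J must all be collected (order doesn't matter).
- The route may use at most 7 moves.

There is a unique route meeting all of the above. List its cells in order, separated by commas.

Any route must reach D and J and still end at C within 7 moves, so the order of the required stops is forced.
Route from U: up 3 to H, right 2 to J, up 1 to D, left 1 to C — 7 moves in all.
Check: all required cells visited; 7 ≤ 7 moves.

U, P, L, H, I, J, D, C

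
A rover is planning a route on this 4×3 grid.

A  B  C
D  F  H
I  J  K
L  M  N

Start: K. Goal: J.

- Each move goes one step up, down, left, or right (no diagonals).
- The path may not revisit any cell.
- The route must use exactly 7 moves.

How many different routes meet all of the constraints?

Need simple routes of exactly 7 moves from K to J (Manhattan distance 1, so 3 moves are spent on a detour and 3 undoing it).
Enumerating: K H C B F D I J | K H C B A D I J | K H C B A D F J | K H F B A D I J | K H F D I L M J | K N M L I D F J.
That gives 6 routes.

6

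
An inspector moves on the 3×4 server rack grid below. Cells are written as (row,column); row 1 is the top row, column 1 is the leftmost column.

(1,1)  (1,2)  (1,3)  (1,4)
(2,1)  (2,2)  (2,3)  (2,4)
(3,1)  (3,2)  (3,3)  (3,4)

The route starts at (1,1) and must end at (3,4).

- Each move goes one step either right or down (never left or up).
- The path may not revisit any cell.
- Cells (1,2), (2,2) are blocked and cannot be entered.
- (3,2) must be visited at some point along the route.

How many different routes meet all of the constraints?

A right/down-only route from (1,1) to (3,4) makes exactly 2 down-moves and 3 right-moves in some order.
With no other constraints that would be C(5,2) = 10 routes.
Split at (3,2) and multiply the segment counts (each segment already excludes blocked cells): (1,1)→(3,2): 1; (3,2)→(3,4): 1; product = 1.
That gives 1 route.

1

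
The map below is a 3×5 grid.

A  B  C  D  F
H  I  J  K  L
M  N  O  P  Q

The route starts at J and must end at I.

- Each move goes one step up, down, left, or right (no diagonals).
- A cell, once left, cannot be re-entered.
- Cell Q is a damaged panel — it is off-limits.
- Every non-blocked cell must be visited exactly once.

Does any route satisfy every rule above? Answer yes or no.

One route that works: J → C → D → F → L → K → P → O → N → M → H → A → B → I.

yes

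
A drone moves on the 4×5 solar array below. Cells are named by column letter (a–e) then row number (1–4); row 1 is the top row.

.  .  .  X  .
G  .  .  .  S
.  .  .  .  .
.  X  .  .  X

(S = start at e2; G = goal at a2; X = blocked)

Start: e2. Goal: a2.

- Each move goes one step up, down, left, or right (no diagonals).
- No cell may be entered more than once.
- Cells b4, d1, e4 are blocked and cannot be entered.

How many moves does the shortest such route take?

The Manhattan distance from e2 to a2 is |2−2| + |5−1| = 4, so at least 4 moves are needed.
A route of 4 moves achieves this: e2 → d2 → c2 → b2 → a2.
Since 4 matches the lower bound, it is optimal.

4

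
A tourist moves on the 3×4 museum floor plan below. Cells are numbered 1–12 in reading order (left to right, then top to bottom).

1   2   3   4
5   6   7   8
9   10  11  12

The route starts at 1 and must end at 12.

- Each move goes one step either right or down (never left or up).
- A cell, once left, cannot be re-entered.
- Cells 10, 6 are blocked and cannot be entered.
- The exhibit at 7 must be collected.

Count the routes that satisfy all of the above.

A right/down-only route from 1 to 12 makes exactly 2 down-moves and 3 right-moves in some order.
With no other constraints that would be C(5,2) = 10 routes.
Split at 7 and multiply the segment counts (each segment already excludes blocked cells): 1→7: 1; 7→12: 2; product = 2.
That gives 2 routes.

2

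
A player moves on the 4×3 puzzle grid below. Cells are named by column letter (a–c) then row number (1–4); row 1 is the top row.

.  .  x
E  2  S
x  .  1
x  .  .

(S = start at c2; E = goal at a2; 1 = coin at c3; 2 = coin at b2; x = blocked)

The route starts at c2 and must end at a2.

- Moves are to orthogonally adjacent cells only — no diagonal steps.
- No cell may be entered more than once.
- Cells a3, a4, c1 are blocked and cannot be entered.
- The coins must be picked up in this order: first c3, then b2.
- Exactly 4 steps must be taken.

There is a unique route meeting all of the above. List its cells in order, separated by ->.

c2 -> c3 -> b3 -> b2 -> a2

The waypoints must appear in the order c3, b2, with no cell reused.
Route from c2: down 1 to c3, left 1 to b3, up 1 to b2, left 1 to a2 — 4 moves in all.
Check: order respected (1 at step 1, 2 at step 3); 4 moves as required.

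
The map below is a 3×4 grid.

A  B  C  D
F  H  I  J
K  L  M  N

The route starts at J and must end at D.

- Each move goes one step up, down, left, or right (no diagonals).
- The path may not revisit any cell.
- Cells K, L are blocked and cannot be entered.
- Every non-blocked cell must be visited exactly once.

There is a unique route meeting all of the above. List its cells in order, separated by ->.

Need to visit all 10 open cells exactly once, starting at J and ending at D.
Cell F has only two open neighbours (A and H), so the path must pass straight through it: one of those is the cell it's entered from and the other is where it exits.
Route from J: down 1 to N, left 1 to M, up 1 to I, left 2 to F, up 1 to A, right 3 to D — 9 moves in all.
Check: all 10 open cells covered.

J -> N -> M -> I -> H -> F -> A -> B -> C -> D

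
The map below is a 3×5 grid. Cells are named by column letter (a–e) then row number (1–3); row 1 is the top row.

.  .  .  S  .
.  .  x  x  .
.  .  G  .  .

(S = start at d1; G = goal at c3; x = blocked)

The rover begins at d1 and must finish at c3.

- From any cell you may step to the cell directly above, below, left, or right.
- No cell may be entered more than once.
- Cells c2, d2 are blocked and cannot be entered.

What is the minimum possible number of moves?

5

The Manhattan distance from d1 to c3 is |1−3| + |4−3| = 3, so at least 3 moves are needed.
That bound ignores the blocked cells. Measuring each leg by the fewest moves that actually steer around them (d1→c3: 5) raises the lower bound to 5.
A route of 5 moves exists: d1 → c1 → b1 → b2 → b3 → c3.
Since 5 matches that lower bound, it is optimal.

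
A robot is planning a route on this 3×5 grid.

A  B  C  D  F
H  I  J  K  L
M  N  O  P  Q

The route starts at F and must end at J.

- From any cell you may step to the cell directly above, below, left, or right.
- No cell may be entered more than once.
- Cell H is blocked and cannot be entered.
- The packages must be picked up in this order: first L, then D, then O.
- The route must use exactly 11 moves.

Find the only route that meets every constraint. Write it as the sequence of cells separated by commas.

F, L, Q, P, K, D, C, B, I, N, O, J

The waypoints must appear in the order L, D, O, with no cell reused.
Route from F: 2× down (reaching Q), left to P, 2× up (reaching D), 2× left (reaching B), 2× down (reaching N), right to O, up to J — 11 moves in all.
Check: order respected (L at step 1, D at step 5, O at step 10); 11 moves as required.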